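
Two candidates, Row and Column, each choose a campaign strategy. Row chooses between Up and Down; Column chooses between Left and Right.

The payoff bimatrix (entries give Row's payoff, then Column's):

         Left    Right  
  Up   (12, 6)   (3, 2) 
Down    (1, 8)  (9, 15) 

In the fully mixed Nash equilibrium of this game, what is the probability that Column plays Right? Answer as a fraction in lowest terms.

11/17

Let c be the probability that Column plays Left. In a completely mixed equilibrium, Row must be indifferent between Up and Down.
Row's expected payoff from Up is 12c + 3(1−c); from Down it is c + 9(1−c).
Setting these equal: 9c + 3 = −8c + 9, so c = 6/17.
Therefore Column plays Right with probability 1 − 6/17 = 11/17.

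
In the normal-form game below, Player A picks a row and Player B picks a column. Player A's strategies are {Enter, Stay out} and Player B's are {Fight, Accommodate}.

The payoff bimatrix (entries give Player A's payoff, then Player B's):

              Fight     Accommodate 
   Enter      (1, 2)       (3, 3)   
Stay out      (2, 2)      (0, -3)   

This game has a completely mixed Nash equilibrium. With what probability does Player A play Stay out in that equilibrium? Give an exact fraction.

1/6

Let x be the probability that Player A plays Enter. In a completely mixed equilibrium, Player B must be indifferent between Fight and Accommodate.
Player B's expected payoff from Fight is 2x + 2(1−x); from Accommodate it is 3x − 3(1−x).
Setting these equal: 2 = 6x − 3, so x = 5/6.
Therefore Player A plays Stay out with probability 1 − 5/6 = 1/6.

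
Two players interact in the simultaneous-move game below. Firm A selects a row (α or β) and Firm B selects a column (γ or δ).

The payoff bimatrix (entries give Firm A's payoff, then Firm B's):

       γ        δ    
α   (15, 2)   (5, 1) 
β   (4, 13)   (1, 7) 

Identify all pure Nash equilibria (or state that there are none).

(α, γ)

(α, γ): Firm A gets 15 ≥ 4 from β, and Firm B gets 2 ≥ 1 from δ — Nash equilibrium.
(α, δ): Firm B prefers γ (2 > 1) — not an equilibrium.
(β, γ): Firm A prefers α (15 > 4) — not an equilibrium.
(β, δ): Firm A prefers α (5 > 1); Firm B prefers γ (13 > 7) — not an equilibrium.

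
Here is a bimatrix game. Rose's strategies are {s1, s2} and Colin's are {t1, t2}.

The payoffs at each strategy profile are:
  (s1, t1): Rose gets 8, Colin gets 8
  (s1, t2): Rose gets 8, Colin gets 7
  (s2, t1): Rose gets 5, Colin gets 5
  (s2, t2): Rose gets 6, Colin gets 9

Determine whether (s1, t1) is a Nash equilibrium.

At (s1, t1), Rose earns 8; switching to s2 would give 5, so Rose has no profitable deviation.
Colin earns 8; switching to t2 would give 7, so Colin has no profitable deviation.
Neither player can gain by a unilateral deviation, so this profile is a Nash equilibrium.

Yes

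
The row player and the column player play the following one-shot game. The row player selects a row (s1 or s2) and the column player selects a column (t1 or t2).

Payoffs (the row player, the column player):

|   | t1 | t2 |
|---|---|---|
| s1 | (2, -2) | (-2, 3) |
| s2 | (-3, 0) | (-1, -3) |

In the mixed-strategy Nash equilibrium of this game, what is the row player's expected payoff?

First find q, the probability the column player plays t1, from the row player's indifference between s1 and s2: 2q − 2(1−q) = −3q − (1−q), giving q = 1/6.
Since the row player is indifferent in equilibrium, the row player's expected payoff equals the payoff from either row against (1/6, 5/6). Using s1: 2(1/6) − 2(5/6) = -4/3.

-4/3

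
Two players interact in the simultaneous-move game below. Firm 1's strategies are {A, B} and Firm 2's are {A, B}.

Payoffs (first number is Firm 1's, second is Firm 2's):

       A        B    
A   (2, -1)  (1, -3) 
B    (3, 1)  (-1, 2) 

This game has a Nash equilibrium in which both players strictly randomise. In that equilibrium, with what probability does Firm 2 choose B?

1/3

Let q be the probability that Firm 2 plays A. In a completely mixed equilibrium, Firm 1 must be indifferent between A and B.
Firm 1's expected payoff from A is 2q + (1−q); from B it is 3q − (1−q).
Setting these equal: q + 1 = 4q − 1, so q = 2/3.
Therefore Firm 2 plays B with probability 1 − 2/3 = 1/3.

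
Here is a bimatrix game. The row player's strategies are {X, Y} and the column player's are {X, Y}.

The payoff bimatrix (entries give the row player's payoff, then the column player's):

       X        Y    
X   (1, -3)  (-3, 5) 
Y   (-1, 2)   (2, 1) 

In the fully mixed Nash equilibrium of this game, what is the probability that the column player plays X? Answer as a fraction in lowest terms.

5/7

Let c be the probability that the column player plays X. In a completely mixed equilibrium, the row player must be indifferent between X and Y.
The row player's expected payoff from X is c − 3(1−c); from Y it is −c + 2(1−c).
Setting these equal: 4c − 3 = −3c + 2, so c = 5/7.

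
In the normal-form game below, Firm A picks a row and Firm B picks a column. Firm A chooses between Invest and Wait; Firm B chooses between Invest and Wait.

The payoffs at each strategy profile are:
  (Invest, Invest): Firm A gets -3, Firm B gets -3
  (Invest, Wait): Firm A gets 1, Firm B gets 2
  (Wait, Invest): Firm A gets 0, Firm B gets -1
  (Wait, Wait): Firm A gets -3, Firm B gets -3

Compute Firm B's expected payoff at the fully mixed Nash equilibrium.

-11/7

First find p, the probability Firm A plays Invest, from Firm B's indifference between Invest and Wait: −3p − (1−p) = 2p − 3(1−p), giving p = 2/7.
Since Firm B is indifferent in equilibrium, Firm B's expected payoff equals the payoff from either column against (2/7, 5/7). Using Invest: −3(2/7) − (5/7) = -11/7.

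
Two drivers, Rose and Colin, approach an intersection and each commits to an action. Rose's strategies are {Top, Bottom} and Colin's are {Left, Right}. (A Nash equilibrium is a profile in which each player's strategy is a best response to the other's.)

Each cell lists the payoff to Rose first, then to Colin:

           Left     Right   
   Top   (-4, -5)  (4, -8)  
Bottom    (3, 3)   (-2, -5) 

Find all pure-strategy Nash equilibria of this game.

(Top, Left): Rose prefers Bottom (3 > -4) — not an equilibrium.
(Top, Right): Colin prefers Left (-5 > -8) — not an equilibrium.
(Bottom, Left): Rose gets 3 ≥ -4 from Top, and Colin gets 3 ≥ -5 from Right — Nash equilibrium.
(Bottom, Right): Rose prefers Top (4 > -2); Colin prefers Left (3 > -5) — not an equilibrium.

(Bottom, Left)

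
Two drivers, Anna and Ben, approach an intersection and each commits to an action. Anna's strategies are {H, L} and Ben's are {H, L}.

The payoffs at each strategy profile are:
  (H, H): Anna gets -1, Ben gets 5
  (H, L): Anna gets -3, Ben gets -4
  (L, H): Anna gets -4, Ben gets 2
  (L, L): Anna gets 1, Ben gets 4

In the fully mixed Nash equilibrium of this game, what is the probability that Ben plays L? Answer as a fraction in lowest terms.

3/7

Let c be the probability that Ben plays H. In a completely mixed equilibrium, Anna must be indifferent between H and L.
Anna's expected payoff from H is −c − 3(1−c); from L it is −4c + (1−c).
Setting these equal: 2c − 3 = −5c + 1, so c = 4/7.
Therefore Ben plays L with probability 1 − 4/7 = 3/7.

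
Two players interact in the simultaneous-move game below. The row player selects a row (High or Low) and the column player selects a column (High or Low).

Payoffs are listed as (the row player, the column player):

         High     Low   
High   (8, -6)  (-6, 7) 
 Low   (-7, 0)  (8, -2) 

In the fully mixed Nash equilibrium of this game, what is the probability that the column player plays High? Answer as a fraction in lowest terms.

14/29

Let c be the probability that the column player plays High. In a completely mixed equilibrium, the row player must be indifferent between High and Low.
The row player's expected payoff from High is 8c − 6(1−c); from Low it is −7c + 8(1−c).
Setting these equal: 14c − 6 = −15c + 8, so c = 14/29.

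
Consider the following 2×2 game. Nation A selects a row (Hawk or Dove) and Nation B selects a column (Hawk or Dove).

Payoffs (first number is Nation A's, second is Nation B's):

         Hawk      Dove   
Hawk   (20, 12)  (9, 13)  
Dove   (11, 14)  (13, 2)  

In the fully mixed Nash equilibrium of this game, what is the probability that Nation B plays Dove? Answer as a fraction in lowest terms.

Let y be the probability that Nation B plays Hawk. In a completely mixed equilibrium, Nation A must be indifferent between Hawk and Dove.
Nation A's expected payoff from Hawk is 20y + 9(1−y); from Dove it is 11y + 13(1−y).
Setting these equal: 11y + 9 = −2y + 13, so y = 4/13.
Therefore Nation B plays Dove with probability 1 − 4/13 = 9/13.

9/13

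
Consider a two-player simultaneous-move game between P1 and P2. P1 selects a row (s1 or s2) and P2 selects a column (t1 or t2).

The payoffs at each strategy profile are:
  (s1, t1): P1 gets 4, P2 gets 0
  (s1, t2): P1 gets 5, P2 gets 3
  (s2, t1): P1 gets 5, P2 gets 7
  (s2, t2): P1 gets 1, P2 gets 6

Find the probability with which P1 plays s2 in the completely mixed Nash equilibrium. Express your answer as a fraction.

Let r be the probability that P1 plays s1. In a completely mixed equilibrium, P2 must be indifferent between t1 and t2.
P2's expected payoff from t1 is 7(1−r); from t2 it is 3r + 6(1−r).
Setting these equal: −7r + 7 = −3r + 6, so r = 1/4.
Therefore P1 plays s2 with probability 1 − 1/4 = 3/4.

3/4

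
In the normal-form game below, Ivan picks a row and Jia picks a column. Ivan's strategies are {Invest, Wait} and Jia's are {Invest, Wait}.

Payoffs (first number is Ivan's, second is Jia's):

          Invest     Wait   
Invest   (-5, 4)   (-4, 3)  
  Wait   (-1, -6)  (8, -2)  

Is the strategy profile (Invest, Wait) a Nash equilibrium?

At (Invest, Wait), Ivan earns -4; switching to Wait would give 8, so Ivan would deviate.
Jia earns 3; switching to Invest would give 4, so Jia would deviate.
Since at least one player can profitably deviate, this is not a Nash equilibrium.

No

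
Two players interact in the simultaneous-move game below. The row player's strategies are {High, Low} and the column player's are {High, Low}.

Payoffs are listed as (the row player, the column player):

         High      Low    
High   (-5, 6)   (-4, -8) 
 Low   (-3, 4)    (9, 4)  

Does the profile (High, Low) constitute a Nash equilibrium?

No

At (High, Low), the row player earns -4; switching to Low would give 9, so the row player would deviate.
The column player earns -8; switching to High would give 6, so the column player would deviate.
Since at least one player can profitably deviate, this is not a Nash equilibrium.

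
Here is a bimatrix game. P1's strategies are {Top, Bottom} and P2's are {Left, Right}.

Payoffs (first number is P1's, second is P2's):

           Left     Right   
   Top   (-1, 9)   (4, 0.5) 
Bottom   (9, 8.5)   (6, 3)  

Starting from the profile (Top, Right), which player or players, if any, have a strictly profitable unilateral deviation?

P1 at (Top, Right) earns 4; deviating to Bottom yields 6 — a strict improvement.
P2 earns 0.5; deviating to Left yields 9 — a strict improvement.
Both P1 and P2 have strictly profitable deviations.

Both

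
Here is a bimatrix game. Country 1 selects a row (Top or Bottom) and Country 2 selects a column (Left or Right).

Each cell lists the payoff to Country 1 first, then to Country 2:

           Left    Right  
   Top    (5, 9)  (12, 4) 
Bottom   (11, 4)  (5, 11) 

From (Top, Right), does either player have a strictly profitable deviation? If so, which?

Country 1 at (Top, Right) earns 12; deviating to Bottom yields 5 — not better.
Country 2 earns 4; deviating to Left yields 9 — a strict improvement.
Only Country 2 has a strictly profitable deviation.

Country 2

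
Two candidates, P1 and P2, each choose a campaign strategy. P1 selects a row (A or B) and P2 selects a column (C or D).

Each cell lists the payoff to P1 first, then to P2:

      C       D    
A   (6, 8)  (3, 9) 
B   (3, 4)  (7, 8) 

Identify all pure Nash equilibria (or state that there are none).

(A, C): P2 prefers D (9 > 8) — not an equilibrium.
(A, D): P1 prefers B (7 > 3) — not an equilibrium.
(B, C): P1 prefers A (6 > 3); P2 prefers D (8 > 4) — not an equilibrium.
(B, D): P1 gets 7 ≥ 3 from A, and P2 gets 8 ≥ 4 from C — Nash equilibrium.

(B, D)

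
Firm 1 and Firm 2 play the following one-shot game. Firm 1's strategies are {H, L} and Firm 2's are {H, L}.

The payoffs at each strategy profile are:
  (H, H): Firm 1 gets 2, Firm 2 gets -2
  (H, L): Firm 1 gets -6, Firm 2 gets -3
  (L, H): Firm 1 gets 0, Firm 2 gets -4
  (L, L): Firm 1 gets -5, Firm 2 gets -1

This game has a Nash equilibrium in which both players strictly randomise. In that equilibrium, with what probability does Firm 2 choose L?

Let y be the probability that Firm 2 plays H. In a completely mixed equilibrium, Firm 1 must be indifferent between H and L.
Firm 1's expected payoff from H is 2y − 6(1−y); from L it is −5(1−y).
Setting these equal: 8y − 6 = 5y − 5, so y = 1/3.
Therefore Firm 2 plays L with probability 1 − 1/3 = 2/3.

2/3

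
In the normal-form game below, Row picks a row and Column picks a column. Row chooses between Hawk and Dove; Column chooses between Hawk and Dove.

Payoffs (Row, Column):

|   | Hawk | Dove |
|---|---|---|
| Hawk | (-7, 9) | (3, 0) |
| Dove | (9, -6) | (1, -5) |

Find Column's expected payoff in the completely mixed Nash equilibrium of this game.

First find x, the probability Row plays Hawk, from Column's indifference between Hawk and Dove: 9x − 6(1−x) = −5(1−x), giving x = 1/10.
Since Column is indifferent in equilibrium, Column's expected payoff equals the payoff from either column against (1/10, 9/10). Using Hawk: 9(1/10) − 6(9/10) = -9/2.

-9/2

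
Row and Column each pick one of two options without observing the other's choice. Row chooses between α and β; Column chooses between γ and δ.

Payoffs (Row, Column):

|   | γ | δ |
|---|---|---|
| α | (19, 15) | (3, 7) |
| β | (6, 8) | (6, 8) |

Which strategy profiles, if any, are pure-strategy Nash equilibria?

(α, γ) and (β, δ)

(α, γ): Row gets 19 ≥ 6 from β, and Column gets 15 ≥ 7 from δ — Nash equilibrium.
(α, δ): Row prefers β (6 > 3); Column prefers γ (15 > 7) — not an equilibrium.
(β, γ): Row prefers α (19 > 6) — not an equilibrium.
(β, δ): Row gets 6 ≥ 3 from α, and Column gets 8 ≥ 8 from γ — Nash equilibrium.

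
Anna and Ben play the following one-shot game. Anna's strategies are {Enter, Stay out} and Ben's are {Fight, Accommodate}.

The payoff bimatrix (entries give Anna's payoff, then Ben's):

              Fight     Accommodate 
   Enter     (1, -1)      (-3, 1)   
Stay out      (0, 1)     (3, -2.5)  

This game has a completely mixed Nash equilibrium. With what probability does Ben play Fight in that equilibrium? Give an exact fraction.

6/7

Let q be the probability that Ben plays Fight. In a completely mixed equilibrium, Anna must be indifferent between Enter and Stay out.
Anna's expected payoff from Enter is q − 3(1−q); from Stay out it is 3(1−q).
Setting these equal: 4q − 3 = −3q + 3, so q = 6/7.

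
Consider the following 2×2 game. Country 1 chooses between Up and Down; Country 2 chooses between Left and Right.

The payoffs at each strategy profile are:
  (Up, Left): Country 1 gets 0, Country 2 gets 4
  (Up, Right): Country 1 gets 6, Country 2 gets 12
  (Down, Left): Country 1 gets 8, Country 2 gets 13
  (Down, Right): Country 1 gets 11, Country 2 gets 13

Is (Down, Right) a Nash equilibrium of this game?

At (Down, Right), Country 1 earns 11; switching to Up would give 6, so Country 1 has no profitable deviation.
Country 2 earns 13; switching to Left would give 13, so Country 2 has no profitable deviation.
Neither player can gain by a unilateral deviation, so this profile is a Nash equilibrium.

Yes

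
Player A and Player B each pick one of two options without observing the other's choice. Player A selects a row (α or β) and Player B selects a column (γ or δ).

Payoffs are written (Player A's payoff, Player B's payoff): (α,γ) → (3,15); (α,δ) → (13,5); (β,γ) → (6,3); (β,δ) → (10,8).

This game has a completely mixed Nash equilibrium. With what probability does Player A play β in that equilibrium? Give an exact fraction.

Let r be the probability that Player A plays α. In a completely mixed equilibrium, Player B must be indifferent between γ and δ.
Player B's expected payoff from γ is 15r + 3(1−r); from δ it is 5r + 8(1−r).
Setting these equal: 12r + 3 = −3r + 8, so r = 1/3.
Therefore Player A plays β with probability 1 − 1/3 = 2/3.

2/3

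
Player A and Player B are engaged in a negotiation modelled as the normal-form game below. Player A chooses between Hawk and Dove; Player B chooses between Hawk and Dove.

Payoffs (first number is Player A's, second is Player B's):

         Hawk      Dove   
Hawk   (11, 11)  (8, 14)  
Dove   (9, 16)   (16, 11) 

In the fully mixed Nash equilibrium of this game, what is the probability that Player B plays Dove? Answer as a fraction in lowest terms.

1/5

Let y be the probability that Player B plays Hawk. In a completely mixed equilibrium, Player A must be indifferent between Hawk and Dove.
Player A's expected payoff from Hawk is 11y + 8(1−y); from Dove it is 9y + 16(1−y).
Setting these equal: 3y + 8 = −7y + 16, so y = 4/5.
Therefore Player B plays Dove with probability 1 − 4/5 = 1/5.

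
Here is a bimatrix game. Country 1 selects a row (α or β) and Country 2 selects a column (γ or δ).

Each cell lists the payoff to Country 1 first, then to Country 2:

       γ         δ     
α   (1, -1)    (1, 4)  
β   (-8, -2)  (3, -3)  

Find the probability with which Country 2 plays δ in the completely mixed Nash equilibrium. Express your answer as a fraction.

9/11

Let y be the probability that Country 2 plays γ. In a completely mixed equilibrium, Country 1 must be indifferent between α and β.
Country 1's expected payoff from α is y + (1−y); from β it is −8y + 3(1−y).
Setting these equal: 1 = −11y + 3, so y = 2/11.
Therefore Country 2 plays δ with probability 1 − 2/11 = 9/11.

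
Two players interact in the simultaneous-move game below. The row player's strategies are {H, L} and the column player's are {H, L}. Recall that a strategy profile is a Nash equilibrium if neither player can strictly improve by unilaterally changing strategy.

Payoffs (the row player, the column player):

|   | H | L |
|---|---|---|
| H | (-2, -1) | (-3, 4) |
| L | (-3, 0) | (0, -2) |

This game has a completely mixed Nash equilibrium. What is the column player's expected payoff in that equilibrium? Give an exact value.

-2/7

First find x, the probability the row player plays H, from the column player's indifference between H and L: −x = 4x − 2(1−x), giving x = 2/7.
Since the column player is indifferent in equilibrium, the column player's expected payoff equals the payoff from either column against (2/7, 5/7). Using H: −(2/7) = -2/7.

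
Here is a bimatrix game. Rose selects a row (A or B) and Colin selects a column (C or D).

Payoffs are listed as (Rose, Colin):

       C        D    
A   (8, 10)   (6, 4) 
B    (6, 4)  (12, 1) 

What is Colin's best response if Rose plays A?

C

Against A, Colin earns 10 from C and 4 from D.
So C is the best response.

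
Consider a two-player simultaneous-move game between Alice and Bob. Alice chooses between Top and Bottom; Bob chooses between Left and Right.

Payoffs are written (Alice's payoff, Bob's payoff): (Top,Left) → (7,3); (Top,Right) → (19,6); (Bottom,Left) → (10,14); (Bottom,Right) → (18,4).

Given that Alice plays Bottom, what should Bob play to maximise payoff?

Against Bottom, Bob earns 14 from Left and 4 from Right.
So Left is the best response.

Left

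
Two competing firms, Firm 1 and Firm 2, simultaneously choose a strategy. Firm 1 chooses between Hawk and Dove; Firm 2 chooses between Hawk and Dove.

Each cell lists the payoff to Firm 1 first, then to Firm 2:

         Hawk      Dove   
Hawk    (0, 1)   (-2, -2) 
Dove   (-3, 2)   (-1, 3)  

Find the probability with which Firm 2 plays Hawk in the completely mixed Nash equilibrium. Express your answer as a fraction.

1/4

Let c be the probability that Firm 2 plays Hawk. In a completely mixed equilibrium, Firm 1 must be indifferent between Hawk and Dove.
Firm 1's expected payoff from Hawk is −2(1−c); from Dove it is −3c − (1−c).
Setting these equal: 2c − 2 = −2c − 1, so c = 1/4.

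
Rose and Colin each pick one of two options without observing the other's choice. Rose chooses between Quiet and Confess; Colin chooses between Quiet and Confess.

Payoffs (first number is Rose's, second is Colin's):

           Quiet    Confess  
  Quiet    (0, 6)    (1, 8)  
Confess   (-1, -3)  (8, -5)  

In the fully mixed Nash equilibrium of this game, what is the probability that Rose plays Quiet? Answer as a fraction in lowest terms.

Let p be the probability that Rose plays Quiet. In a completely mixed equilibrium, Colin must be indifferent between Quiet and Confess.
Colin's expected payoff from Quiet is 6p − 3(1−p); from Confess it is 8p − 5(1−p).
Setting these equal: 9p − 3 = 13p − 5, so p = 1/2.

1/2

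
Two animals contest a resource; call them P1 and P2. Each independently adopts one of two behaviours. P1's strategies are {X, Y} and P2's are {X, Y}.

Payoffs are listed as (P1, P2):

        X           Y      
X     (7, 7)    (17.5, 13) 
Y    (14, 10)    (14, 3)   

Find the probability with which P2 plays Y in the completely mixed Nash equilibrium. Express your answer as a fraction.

Let q be the probability that P2 plays X. In a completely mixed equilibrium, P1 must be indifferent between X and Y.
P1's expected payoff from X is 7q + 17.5(1−q); from Y it is 14q + 14(1−q).
Setting these equal: −10.5q + 17.5 = 14, so q = 1/3.
Therefore P2 plays Y with probability 1 − 1/3 = 2/3.

2/3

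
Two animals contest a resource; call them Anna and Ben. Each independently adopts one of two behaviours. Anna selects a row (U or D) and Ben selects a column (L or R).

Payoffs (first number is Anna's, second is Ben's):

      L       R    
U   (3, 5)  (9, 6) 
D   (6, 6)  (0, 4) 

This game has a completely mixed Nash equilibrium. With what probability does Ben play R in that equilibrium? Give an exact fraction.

1/4

Let c be the probability that Ben plays L. In a completely mixed equilibrium, Anna must be indifferent between U and D.
Anna's expected payoff from U is 3c + 9(1−c); from D it is 6c.
Setting these equal: −6c + 9 = 6c, so c = 3/4.
Therefore Ben plays R with probability 1 − 3/4 = 1/4.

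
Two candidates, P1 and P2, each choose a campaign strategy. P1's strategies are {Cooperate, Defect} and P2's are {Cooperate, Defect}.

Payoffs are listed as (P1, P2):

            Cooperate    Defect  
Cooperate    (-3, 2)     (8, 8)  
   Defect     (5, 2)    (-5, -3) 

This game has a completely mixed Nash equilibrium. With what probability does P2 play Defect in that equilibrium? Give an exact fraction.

8/21

Let q be the probability that P2 plays Cooperate. In a completely mixed equilibrium, P1 must be indifferent between Cooperate and Defect.
P1's expected payoff from Cooperate is −3q + 8(1−q); from Defect it is 5q − 5(1−q).
Setting these equal: −11q + 8 = 10q − 5, so q = 13/21.
Therefore P2 plays Defect with probability 1 − 13/21 = 8/21.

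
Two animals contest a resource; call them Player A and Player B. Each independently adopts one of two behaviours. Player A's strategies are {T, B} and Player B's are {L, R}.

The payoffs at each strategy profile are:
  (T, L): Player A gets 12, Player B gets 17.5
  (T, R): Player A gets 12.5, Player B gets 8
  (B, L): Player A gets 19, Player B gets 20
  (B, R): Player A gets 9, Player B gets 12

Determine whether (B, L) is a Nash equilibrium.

At (B, L), Player A earns 19; switching to T would give 12, so Player A has no profitable deviation.
Player B earns 20; switching to R would give 12, so Player B has no profitable deviation.
Neither player can gain by a unilateral deviation, so this profile is a Nash equilibrium.

Yes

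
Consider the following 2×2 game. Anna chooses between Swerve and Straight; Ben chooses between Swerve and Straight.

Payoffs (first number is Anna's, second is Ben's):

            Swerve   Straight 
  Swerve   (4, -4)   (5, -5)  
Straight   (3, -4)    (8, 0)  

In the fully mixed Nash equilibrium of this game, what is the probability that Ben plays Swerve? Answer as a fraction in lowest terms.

3/4

Let c be the probability that Ben plays Swerve. In a completely mixed equilibrium, Anna must be indifferent between Swerve and Straight.
Anna's expected payoff from Swerve is 4c + 5(1−c); from Straight it is 3c + 8(1−c).
Setting these equal: −c + 5 = −5c + 8, so c = 3/4.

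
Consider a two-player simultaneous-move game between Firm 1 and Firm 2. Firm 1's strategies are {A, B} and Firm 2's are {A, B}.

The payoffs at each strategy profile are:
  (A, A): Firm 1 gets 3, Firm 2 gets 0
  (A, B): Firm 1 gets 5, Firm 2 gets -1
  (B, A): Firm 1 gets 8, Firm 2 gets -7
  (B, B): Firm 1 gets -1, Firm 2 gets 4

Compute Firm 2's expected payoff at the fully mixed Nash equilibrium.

First find x, the probability Firm 1 plays A, from Firm 2's indifference between A and B: −7(1−x) = −x + 4(1−x), giving x = 11/12.
Since Firm 2 is indifferent in equilibrium, Firm 2's expected payoff equals the payoff from either column against (11/12, 1/12). Using A: −7(1/12) = -7/12.

-7/12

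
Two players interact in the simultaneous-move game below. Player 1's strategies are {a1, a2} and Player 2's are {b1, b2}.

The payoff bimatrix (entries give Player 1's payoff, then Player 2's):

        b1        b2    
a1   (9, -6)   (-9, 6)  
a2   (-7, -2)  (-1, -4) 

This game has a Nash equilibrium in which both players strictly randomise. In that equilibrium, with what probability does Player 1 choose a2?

6/7

Let x be the probability that Player 1 plays a1. In a completely mixed equilibrium, Player 2 must be indifferent between b1 and b2.
Player 2's expected payoff from b1 is −6x − 2(1−x); from b2 it is 6x − 4(1−x).
Setting these equal: −4x − 2 = 10x − 4, so x = 1/7.
Therefore Player 1 plays a2 with probability 1 − 1/7 = 6/7.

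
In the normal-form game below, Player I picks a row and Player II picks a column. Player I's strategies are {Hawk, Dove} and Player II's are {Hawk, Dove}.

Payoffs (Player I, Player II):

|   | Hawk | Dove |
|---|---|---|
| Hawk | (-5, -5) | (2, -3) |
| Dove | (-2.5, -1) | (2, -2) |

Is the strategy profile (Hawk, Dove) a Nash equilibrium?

Yes

At (Hawk, Dove), Player I earns 2; switching to Dove would give 2, so Player I has no profitable deviation.
Player II earns -3; switching to Hawk would give -5, so Player II has no profitable deviation.
Neither player can gain by a unilateral deviation, so this profile is a Nash equilibrium.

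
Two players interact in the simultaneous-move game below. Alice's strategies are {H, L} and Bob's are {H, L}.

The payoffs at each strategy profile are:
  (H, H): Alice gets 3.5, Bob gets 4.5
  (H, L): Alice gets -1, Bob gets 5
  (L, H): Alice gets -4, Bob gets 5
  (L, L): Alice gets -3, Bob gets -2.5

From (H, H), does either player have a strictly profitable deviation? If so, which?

Bob

Alice at (H, H) earns 3.5; deviating to L yields -4 — not better.
Bob earns 4.5; deviating to L yields 5 — a strict improvement.
Only Bob has a strictly profitable deviation.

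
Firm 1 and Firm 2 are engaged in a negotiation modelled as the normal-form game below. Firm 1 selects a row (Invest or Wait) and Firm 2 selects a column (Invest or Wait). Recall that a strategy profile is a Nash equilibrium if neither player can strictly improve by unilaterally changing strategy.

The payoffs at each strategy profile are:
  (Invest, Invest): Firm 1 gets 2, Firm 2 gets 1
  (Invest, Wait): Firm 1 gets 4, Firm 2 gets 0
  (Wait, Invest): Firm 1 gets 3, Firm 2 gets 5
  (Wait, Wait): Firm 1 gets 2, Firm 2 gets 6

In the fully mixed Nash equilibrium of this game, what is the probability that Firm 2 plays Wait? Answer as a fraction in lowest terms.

Let q be the probability that Firm 2 plays Invest. In a completely mixed equilibrium, Firm 1 must be indifferent between Invest and Wait.
Firm 1's expected payoff from Invest is 2q + 4(1−q); from Wait it is 3q + 2(1−q).
Setting these equal: −2q + 4 = q + 2, so q = 2/3.
Therefore Firm 2 plays Wait with probability 1 − 2/3 = 1/3.

1/3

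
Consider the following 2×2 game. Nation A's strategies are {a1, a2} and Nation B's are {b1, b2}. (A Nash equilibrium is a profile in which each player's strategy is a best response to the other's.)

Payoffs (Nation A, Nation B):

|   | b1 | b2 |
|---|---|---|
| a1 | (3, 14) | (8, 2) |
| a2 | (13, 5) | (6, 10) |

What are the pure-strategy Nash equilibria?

(a1, b1): Nation A prefers a2 (13 > 3) — not an equilibrium.
(a1, b2): Nation B prefers b1 (14 > 2) — not an equilibrium.
(a2, b1): Nation B prefers b2 (10 > 5) — not an equilibrium.
(a2, b2): Nation A prefers a1 (8 > 6) — not an equilibrium.

none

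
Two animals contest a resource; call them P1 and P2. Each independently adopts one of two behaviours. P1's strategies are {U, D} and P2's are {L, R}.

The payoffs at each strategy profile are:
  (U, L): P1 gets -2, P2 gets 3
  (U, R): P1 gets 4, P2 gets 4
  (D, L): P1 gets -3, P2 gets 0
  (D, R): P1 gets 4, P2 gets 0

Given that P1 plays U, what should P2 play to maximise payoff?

Against U, P2 earns 3 from L and 4 from R.
So R is the best response.

R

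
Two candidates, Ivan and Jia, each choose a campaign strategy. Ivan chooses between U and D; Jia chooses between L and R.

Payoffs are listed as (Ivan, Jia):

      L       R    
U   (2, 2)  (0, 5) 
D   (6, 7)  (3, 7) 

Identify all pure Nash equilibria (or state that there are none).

(U, L): Ivan prefers D (6 > 2); Jia prefers R (5 > 2) — not an equilibrium.
(U, R): Ivan prefers D (3 > 0) — not an equilibrium.
(D, L): Ivan gets 6 ≥ 2 from U, and Jia gets 7 ≥ 7 from R — Nash equilibrium.
(D, R): Ivan gets 3 ≥ 0 from U, and Jia gets 7 ≥ 7 from L — Nash equilibrium.

(D, L) and (D, R)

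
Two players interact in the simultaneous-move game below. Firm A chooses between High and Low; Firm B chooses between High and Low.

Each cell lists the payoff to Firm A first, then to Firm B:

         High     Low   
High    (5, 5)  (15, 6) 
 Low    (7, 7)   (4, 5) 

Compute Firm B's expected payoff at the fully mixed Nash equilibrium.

17/3

First find x, the probability Firm A plays High, from Firm B's indifference between High and Low: 5x + 7(1−x) = 6x + 5(1−x), giving x = 2/3.
Since Firm B is indifferent in equilibrium, Firm B's expected payoff equals the payoff from either column against (2/3, 1/3). Using High: 5(2/3) + 7(1/3) = 17/3.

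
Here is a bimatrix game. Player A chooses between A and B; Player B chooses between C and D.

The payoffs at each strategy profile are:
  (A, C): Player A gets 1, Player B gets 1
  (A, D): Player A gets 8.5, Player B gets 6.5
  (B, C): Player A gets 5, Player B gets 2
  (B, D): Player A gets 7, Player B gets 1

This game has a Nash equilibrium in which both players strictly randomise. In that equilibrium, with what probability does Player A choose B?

Let p be the probability that Player A plays A. In a completely mixed equilibrium, Player B must be indifferent between C and D.
Player B's expected payoff from C is p + 2(1−p); from D it is 6.5p + (1−p).
Setting these equal: −p + 2 = 5.5p + 1, so p = 2/13.
Therefore Player A plays B with probability 1 − 2/13 = 11/13.

11/13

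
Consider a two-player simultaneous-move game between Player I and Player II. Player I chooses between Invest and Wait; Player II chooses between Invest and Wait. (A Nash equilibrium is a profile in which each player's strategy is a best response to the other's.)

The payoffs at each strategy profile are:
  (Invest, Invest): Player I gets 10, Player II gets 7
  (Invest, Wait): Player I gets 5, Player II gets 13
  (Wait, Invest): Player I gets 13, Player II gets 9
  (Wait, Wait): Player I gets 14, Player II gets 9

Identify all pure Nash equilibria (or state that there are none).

(Invest, Invest): Player I prefers Wait (13 > 10); Player II prefers Wait (13 > 7) — not an equilibrium.
(Invest, Wait): Player I prefers Wait (14 > 5) — not an equilibrium.
(Wait, Invest): Player I gets 13 ≥ 10 from Invest, and Player II gets 9 ≥ 9 from Wait — Nash equilibrium.
(Wait, Wait): Player I gets 14 ≥ 5 from Invest, and Player II gets 9 ≥ 9 from Invest — Nash equilibrium.

(Wait, Invest) and (Wait, Wait)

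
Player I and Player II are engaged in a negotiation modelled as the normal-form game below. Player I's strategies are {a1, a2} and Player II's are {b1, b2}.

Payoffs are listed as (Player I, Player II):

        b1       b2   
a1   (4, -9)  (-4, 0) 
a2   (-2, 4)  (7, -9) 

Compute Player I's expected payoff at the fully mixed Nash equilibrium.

First find q, the probability Player II plays b1, from Player I's indifference between a1 and a2: 4q − 4(1−q) = −2q + 7(1−q), giving q = 11/17.
Since Player I is indifferent in equilibrium, Player I's expected payoff equals the payoff from either row against (11/17, 6/17). Using a1: 4(11/17) − 4(6/17) = 20/17.

20/17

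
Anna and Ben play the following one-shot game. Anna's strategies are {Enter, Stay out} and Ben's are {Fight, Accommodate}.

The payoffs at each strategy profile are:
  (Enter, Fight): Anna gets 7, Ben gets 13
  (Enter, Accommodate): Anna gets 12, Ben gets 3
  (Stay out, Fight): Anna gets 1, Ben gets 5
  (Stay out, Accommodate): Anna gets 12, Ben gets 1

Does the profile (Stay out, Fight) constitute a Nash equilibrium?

No

At (Stay out, Fight), Anna earns 1; switching to Enter would give 7, so Anna would deviate.
Ben earns 5; switching to Accommodate would give 1, so Ben has no profitable deviation.
Since at least one player can profitably deviate, this is not a Nash equilibrium.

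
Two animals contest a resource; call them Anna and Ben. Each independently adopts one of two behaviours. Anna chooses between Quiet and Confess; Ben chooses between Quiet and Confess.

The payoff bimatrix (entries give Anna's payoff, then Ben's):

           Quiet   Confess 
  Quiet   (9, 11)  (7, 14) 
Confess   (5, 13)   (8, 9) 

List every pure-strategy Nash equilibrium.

(Quiet, Quiet): Ben prefers Confess (14 > 11) — not an equilibrium.
(Quiet, Confess): Anna prefers Confess (8 > 7) — not an equilibrium.
(Confess, Quiet): Anna prefers Quiet (9 > 5) — not an equilibrium.
(Confess, Confess): Ben prefers Quiet (13 > 9) — not an equilibrium.

none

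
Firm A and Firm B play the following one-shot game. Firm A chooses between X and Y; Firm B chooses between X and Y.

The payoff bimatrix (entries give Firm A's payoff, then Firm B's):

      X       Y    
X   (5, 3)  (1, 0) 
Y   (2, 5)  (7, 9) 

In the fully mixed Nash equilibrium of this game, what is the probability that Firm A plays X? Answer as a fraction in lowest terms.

Let x be the probability that Firm A plays X. In a completely mixed equilibrium, Firm B must be indifferent between X and Y.
Firm B's expected payoff from X is 3x + 5(1−x); from Y it is 9(1−x).
Setting these equal: −2x + 5 = −9x + 9, so x = 4/7.

4/7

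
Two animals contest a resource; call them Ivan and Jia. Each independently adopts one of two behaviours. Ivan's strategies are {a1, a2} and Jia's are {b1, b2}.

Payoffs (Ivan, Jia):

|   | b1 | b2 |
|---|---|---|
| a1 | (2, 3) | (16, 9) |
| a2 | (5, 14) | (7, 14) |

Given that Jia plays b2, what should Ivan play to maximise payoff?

Against b2, Ivan earns 16 from a1 and 7 from a2.
So a1 is the best response.

a1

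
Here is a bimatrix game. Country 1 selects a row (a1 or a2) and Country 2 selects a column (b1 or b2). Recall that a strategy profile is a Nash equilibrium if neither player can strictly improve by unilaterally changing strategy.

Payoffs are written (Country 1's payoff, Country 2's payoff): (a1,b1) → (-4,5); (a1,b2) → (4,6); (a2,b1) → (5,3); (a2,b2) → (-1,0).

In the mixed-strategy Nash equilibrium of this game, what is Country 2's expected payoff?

First find x, the probability Country 1 plays a1, from Country 2's indifference between b1 and b2: 5x + 3(1−x) = 6x, giving x = 3/4.
Since Country 2 is indifferent in equilibrium, Country 2's expected payoff equals the payoff from either column against (3/4, 1/4). Using b1: 5(3/4) + 3(1/4) = 9/2.

9/2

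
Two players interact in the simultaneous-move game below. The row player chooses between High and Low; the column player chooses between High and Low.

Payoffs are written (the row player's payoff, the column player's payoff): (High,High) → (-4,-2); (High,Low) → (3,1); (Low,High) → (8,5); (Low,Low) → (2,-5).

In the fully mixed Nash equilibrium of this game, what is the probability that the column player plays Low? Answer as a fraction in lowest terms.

Let q be the probability that the column player plays High. In a completely mixed equilibrium, the row player must be indifferent between High and Low.
The row player's expected payoff from High is −4q + 3(1−q); from Low it is 8q + 2(1−q).
Setting these equal: −7q + 3 = 6q + 2, so q = 1/13.
Therefore the column player plays Low with probability 1 − 1/13 = 12/13.

12/13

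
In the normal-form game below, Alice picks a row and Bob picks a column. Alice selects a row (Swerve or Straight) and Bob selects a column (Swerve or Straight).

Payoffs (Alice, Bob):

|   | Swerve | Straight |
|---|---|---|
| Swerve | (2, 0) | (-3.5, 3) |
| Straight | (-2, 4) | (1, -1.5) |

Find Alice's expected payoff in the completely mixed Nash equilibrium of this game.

-10/17

First find q, the probability Bob plays Swerve, from Alice's indifference between Swerve and Straight: 2q − 3.5(1−q) = −2q + (1−q), giving q = 9/17.
Since Alice is indifferent in equilibrium, Alice's expected payoff equals the payoff from either row against (9/17, 8/17). Using Swerve: 2(9/17) − 3.5(8/17) = -10/17.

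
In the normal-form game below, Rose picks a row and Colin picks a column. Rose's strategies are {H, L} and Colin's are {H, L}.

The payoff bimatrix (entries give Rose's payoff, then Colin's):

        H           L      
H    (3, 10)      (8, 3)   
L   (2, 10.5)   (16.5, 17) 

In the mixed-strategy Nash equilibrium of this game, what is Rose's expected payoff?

67/19

First find q, the probability Colin plays H, from Rose's indifference between H and L: 3q + 8(1−q) = 2q + 16.5(1−q), giving q = 17/19.
Since Rose is indifferent in equilibrium, Rose's expected payoff equals the payoff from either row against (17/19, 2/19). Using H: 3(17/19) + 8(2/19) = 67/19.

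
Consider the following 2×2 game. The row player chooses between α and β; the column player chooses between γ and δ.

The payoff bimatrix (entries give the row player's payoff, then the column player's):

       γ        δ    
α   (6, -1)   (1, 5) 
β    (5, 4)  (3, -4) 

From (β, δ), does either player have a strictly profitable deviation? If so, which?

The row player at (β, δ) earns 3; deviating to α yields 1 — not better.
The column player earns -4; deviating to γ yields 4 — a strict improvement.
Only the column player has a strictly profitable deviation.

The column player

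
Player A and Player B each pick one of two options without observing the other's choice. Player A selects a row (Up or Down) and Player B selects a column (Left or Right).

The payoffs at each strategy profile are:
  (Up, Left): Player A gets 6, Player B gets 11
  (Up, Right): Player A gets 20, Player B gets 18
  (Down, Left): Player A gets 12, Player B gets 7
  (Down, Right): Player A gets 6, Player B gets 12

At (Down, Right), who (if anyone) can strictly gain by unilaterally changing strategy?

Player A

Player A at (Down, Right) earns 6; deviating to Up yields 20 — a strict improvement.
Player B earns 12; deviating to Left yields 7 — not better.
Only Player A has a strictly profitable deviation.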